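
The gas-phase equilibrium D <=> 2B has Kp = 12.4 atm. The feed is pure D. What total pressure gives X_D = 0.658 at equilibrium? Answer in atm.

P = 4.06 atm

Basis: 1 mol D initially; let X = conversion of D. Extent ξ = X.
Mole table: n_D = 1 − X; n_B = 2X.
Summing: n_T = 1 + X.
Kp = p_B^2 / (p_D) with p_i = (n_i/n_T)·P.
At X = 0.658: the mole-fraction product g(X) = Π y_i^ν_i = 3.054. Since Kp = g(X)·P^{1}, P = (Kp/g)^(1/1) = (12.4/3.054)^(1/1) = 4.06 atm.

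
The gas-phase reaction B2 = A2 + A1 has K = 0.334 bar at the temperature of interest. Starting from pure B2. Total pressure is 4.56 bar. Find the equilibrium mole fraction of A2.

Take 1 mol B2 as basis and let X be its fractional conversion, so ξ = X.
At extent ξ: n_B2 = 1 − X; n_A2 = X; n_A1 = X.
Summing: n_T = 1 + X.
With p_i = (n_i/n_T)P, K = p_A2 p_A1 / (p_B2).
Equating to 0.334 bar and solving on 0 < X < 1: X = 0.261.
Then n_A2 = 0.261, n_T = 1.26, so y_A2 = 0.207.

y_A2 = 0.207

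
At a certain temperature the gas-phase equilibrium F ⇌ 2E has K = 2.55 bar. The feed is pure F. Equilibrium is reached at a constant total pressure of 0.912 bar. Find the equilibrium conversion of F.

Basis: 1 mol F initially; let X = conversion of F. Extent ξ = X.
Moles: n_F = 1 − X; n_E = 2X.
Summing: n_T = 1 + X.
Mole fractions y_i = n_i/n_T; K = p_E^2 / (p_F) with p_i = y_i·P.
Substituting and setting equal to 2.55 bar gives a polynomial in X; the root in (0,1) is X = 0.641.

X = 0.641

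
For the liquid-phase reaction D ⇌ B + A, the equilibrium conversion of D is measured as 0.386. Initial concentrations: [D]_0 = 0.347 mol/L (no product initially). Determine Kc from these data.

Kc = 0.0842 mol/L

Let X = conversion of D.
Concentrations: [D] = 0.347 − 0.347X; [B] = 0.347X; [A] = 0.347X.
At X = 0.386: [D] = 0.213, [B] = 0.134, [A] = 0.134.
Kc = [B] [A] / ([D]) = 0.0842 mol/L.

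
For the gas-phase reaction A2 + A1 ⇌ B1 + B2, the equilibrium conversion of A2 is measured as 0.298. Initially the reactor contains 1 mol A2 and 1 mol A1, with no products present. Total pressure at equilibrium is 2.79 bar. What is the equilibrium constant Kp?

Basis: 1 mol A2 initially; let X = conversion of A2. Extent ξ = X.
Species balance: n_A2 = 1 − X; n_A1 = 1 − X; n_B1 = X; n_B2 = X.
Since Δν = 0, n_T = 2 throughout.
At X = 0.298: n_A2 = 0.702, n_A1 = 0.702, n_B1 = 0.298, n_B2 = 0.298, n_T = 2.
p_i = (n_i/n_T)·P. Kp = p_B1 p_B2 / (p_A2 p_A1) = 0.18.

Kp = 0.18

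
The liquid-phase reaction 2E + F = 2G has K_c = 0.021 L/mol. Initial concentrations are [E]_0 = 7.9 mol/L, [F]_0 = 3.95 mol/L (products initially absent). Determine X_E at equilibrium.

X = 0.204

Let X = conversion of E; extent ξ = 7.9X/2 mol/L.
Concentrations: [E] = 7.9 − 7.9X; [F] = 3.95 − 3.95X; [G] = 7.9X.
K_c = [G]^2 / ([E]^2 [F]).
Solving K_c = 0.021 for X ∈ (0,1): X = 0.204.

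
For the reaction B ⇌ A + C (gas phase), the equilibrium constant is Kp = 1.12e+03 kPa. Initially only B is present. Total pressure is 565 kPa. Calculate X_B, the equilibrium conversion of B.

Take 1 mol B as basis and let X be its fractional conversion, so ξ = X.
Mole table: n_B = 1 − X; n_A = X; n_C = X.
n_T = Σnᵢ = 1 + X.
Mole fractions y_i = n_i/n_T; Kp = p_A p_C / (p_B) with p_i = y_i·P.
Substituting and setting equal to 1.12e+03 kPa gives a polynomial in X; the root in (0,1) is X = 0.815.

X = 0.815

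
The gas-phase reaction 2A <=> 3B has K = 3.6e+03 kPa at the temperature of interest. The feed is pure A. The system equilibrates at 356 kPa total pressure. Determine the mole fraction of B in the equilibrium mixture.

Let X = conversion of A (basis 1 mol A); extent of reaction ξ = 0.5X.
Moles: n_A = 1 − X; n_B = 1.5X.
Summing: n_T = 1 + 0.5X.
With p_i = (n_i/n_T)P, K = p_B^3 / (p_A^2).
Equating to 3.6e+03 kPa and solving on 0 < X < 1: X = 0.706.
Then n_B = 1.06, n_T = 1.35, so y_B = 0.782.

y_B = 0.782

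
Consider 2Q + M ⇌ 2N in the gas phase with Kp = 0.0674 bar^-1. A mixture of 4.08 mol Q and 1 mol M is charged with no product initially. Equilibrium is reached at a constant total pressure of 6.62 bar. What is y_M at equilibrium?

Let X = conversion of M (basis 1 mol M); extent of reaction ξ = X.
Species balance: n_Q = 4.08 − 2X; n_M = 1 − X; n_N = 2X.
Total moles n_T = 5.08 − X.
Mole fractions y_i = n_i/n_T; Kp = p_N^2 / (p_Q^2 p_M) with p_i = y_i·P.
Equating to 0.0674 bar^-1 and solving on 0 < X < 1: X = 0.395.
Then n_M = 0.605, n_T = 4.69, so y_M = 0.129.

y_M = 0.129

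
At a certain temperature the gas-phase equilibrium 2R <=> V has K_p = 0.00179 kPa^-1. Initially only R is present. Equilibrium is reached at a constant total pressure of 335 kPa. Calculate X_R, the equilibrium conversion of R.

X = 0.458

Take 1 mol R as basis and let X be its fractional conversion, so ξ = 0.5X.
Moles: n_R = 1 − X; n_V = 0.5X.
Total moles n_T = 1 − 0.5X.
y_i = n_i/n_T, p_i = y_i·P. K_p = p_V / (p_R^2).
Setting this equal to 0.00179 kPa^-1 and taking the physical root (0 < X < 1) gives X = 0.458.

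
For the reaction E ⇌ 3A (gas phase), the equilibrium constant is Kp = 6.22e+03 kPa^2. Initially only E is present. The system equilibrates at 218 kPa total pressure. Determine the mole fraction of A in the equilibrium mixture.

Take 1 mol E as basis and let X be its fractional conversion, so ξ = X.
Species balance: n_E = 1 − X; n_A = 3X.
Summing: n_T = 1 + 2X.
y_i = n_i/n_T, p_i = y_i·P. Kp = p_A^3 / (p_E).
Substituting and setting equal to 6.22e+03 kPa^2 gives a polynomial in X; the root in (0,1) is X = 0.196.
Then n_A = 0.589, n_T = 1.39, so y_A = 0.423.

y_A = 0.423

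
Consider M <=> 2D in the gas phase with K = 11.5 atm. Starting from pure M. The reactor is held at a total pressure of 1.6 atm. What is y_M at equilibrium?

Let X = conversion of M (basis 1 mol M); extent of reaction ξ = X.
At extent ξ: n_M = 1 − X; n_D = 2X.
Total moles n_T = 1 + X.
Mole fractions y_i = n_i/n_T; K = p_D^2 / (p_M) with p_i = y_i·P.
Setting this equal to 11.5 atm and taking the physical root (0 < X < 1) gives X = 0.802.
Then n_M = 0.198, n_T = 1.8, so y_M = 0.110.

y_M = 0.110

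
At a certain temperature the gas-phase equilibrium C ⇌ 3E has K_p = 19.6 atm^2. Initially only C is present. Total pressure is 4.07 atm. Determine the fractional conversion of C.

X = 0.443

Basis: 1 mol C initially; let X = conversion of C. Extent ξ = X.
At extent ξ: n_C = 1 − X; n_E = 3X.
Total moles n_T = 1 + 2X.
Mole fractions y_i = n_i/n_T; K_p = p_E^3 / (p_C) with p_i = y_i·P.
Equating to 19.6 atm^2 and solving on 0 < X < 1: X = 0.443.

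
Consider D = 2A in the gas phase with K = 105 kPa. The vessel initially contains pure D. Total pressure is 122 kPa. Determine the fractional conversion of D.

X = 0.421

Take 1 mol D as basis and let X be its fractional conversion, so ξ = X.
At extent ξ: n_D = 1 − X; n_A = 2X.
Total moles n_T = 1 + X.
y_i = n_i/n_T, p_i = y_i·P. K = p_A^2 / (p_D).
Substituting and setting equal to 105 kPa gives a polynomial in X; the root in (0,1) is X = 0.421.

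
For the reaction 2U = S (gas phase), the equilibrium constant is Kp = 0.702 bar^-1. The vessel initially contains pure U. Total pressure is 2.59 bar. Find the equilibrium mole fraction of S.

Basis: 1 mol U initially; let X = conversion of U. Extent ξ = 0.5X.
At extent ξ: n_U = 1 − X; n_S = 0.5X.
Summing: n_T = 1 − 0.5X.
With p_i = (n_i/n_T)P, Kp = p_S / (p_U^2).
Substituting and setting equal to 0.702 bar^-1 gives a polynomial in X; the root in (0,1) is X = 0.652.
Then n_S = 0.326, n_T = 0.674, so y_S = 0.484.

y_S = 0.484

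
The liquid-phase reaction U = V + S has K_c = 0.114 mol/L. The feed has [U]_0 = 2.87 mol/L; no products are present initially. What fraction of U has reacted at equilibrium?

Let X = conversion of U; extent ξ = 2.87·X mol/L.
Concentrations: [U] = 2.87 − 2.87X; [V] = 2.87X; [S] = 2.87X.
K_c = [V] [S] / ([U]).
Equating to 0.114 mol/L: the physical root is X = 0.180.

X = 0.180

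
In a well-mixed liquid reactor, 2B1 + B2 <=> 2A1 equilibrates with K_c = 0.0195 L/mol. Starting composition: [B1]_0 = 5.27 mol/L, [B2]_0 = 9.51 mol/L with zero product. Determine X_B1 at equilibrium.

X = 0.292

Let X = conversion of B1; extent ξ = 5.27X/2 mol/L.
Concentrations: [B1] = 5.27 − 5.27X; [B2] = 9.51 − 2.63X; [A1] = 5.27X.
K_c = [A1]^2 / ([B1]^2 [B2]).
Setting equal to 0.0195 and solving for X on (0,1) gives X = 0.292.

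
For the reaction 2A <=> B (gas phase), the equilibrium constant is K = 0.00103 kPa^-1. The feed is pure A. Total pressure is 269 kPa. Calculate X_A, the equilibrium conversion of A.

Take 1 mol A as basis and let X be its fractional conversion, so ξ = 0.5X.
Species balance: n_A = 1 − X; n_B = 0.5X.
n_T = Σnᵢ = 1 − 0.5X.
y_i = n_i/n_T, p_i = y_i·P. K = p_B / (p_A^2).
This yields a degree-2 equation in X; solving on (0,1), X = 0.311.

X = 0.311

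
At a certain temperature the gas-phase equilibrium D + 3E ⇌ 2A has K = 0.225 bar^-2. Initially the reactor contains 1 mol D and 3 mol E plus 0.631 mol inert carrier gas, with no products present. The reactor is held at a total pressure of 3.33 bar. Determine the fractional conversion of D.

Take 1 mol D as basis and let X be its fractional conversion, so ξ = X.
Moles: n_D = 1 − X; n_E = 3 − 3X; n_A = 2X; n_I = 0.631 (inert).
n_T = Σnᵢ = 4.63 − 2X.
With p_i = (n_i/n_T)P, K = p_A^2 / (p_D p_E^3).
Equating to 0.225 bar^-2 and solving on 0 < X < 1: X = 0.393.

X = 0.393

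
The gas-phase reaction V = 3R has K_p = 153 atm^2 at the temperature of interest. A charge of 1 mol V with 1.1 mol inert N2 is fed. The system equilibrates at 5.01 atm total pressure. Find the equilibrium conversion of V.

X = 0.824

Take 1 mol V as basis and let X be its fractional conversion, so ξ = X.
At extent ξ: n_V = 1 − X; n_R = 3X; n_I = 1.1 (inert).
n_T = Σnᵢ = 2.1 + 2X.
y_i = n_i/n_T, p_i = y_i·P. K_p = p_R^3 / (p_V).
This yields a degree-3 equation in X; solving on (0,1), X = 0.824.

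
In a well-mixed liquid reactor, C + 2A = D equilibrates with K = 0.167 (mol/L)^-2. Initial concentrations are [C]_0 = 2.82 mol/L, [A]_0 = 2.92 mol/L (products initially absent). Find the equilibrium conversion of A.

Let X = conversion of A; extent ξ = 2.92X/2 mol/L.
Concentrations: [C] = 2.82 − 1.46X; [A] = 2.92 − 2.92X; [D] = 1.46X.
K = [D] / ([C] [A]^2).
Setting equal to 0.167 and solving for X on (0,1) gives X = 0.503.

X = 0.503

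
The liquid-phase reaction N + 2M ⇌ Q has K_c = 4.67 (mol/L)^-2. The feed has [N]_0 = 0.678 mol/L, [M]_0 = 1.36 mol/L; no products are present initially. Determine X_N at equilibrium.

X = 0.592

Let X = conversion of N; extent ξ = 0.678·X mol/L.
Concentrations: [N] = 0.678 − 0.678X; [M] = 1.36 − 1.36X; [Q] = 0.678X.
K_c = [Q] / ([N] [M]^2).
This equals 4.67 at X = 0.592 (the root in 0 < X < 1).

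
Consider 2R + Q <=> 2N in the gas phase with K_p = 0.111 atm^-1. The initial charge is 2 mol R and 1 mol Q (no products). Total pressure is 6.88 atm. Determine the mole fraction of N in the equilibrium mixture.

Basis: 2 mol R initially; let X = conversion of R. Extent ξ = X.
At extent ξ: n_R = 2 − 2X; n_Q = 1 − X; n_N = 2X.
Total moles n_T = 3 − X.
y_i = n_i/n_T, p_i = y_i·P. K_p = p_N^2 / (p_R^2 p_Q).
Substituting and setting equal to 0.111 atm^-1 gives a polynomial in X; the root in (0,1) is X = 0.307.
Then n_N = 0.614, n_T = 2.69, so y_N = 0.228.

y_N = 0.228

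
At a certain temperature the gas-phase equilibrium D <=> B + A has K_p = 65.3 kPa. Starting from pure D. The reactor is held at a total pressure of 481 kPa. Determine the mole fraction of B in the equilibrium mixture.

Let X = conversion of D (basis 1 mol D); extent of reaction ξ = X.
Species balance: n_D = 1 − X; n_B = X; n_A = X.
Total moles n_T = 1 + X.
Mole fractions y_i = n_i/n_T; K_p = p_B p_A / (p_D) with p_i = y_i·P.
Setting this equal to 65.3 kPa and taking the physical root (0 < X < 1) gives X = 0.346.
Then n_B = 0.346, n_T = 1.35, so y_B = 0.257.

y_B = 0.257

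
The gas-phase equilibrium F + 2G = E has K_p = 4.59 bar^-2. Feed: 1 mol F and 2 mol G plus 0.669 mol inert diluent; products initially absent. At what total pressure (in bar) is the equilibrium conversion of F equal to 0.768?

P = 3.9 bar

Basis: 1 mol F initially; let X = conversion of F. Extent ξ = X.
Moles: n_F = 1 − X; n_G = 2 − 2X; n_E = X; n_I = 0.669 (inert).
n_T = Σnᵢ = 3.67 − 2X.
K_p = p_E / (p_F p_G^2) with p_i = (n_i/n_T)·P.
At X = 0.768: the mole-fraction product g(X) = Π y_i^ν_i = 69.96. Since K_p = g(X)·P^{-2}, P = (g/K_p)^(1/2) = (69.96/4.59)^(1/2) = 3.9 bar.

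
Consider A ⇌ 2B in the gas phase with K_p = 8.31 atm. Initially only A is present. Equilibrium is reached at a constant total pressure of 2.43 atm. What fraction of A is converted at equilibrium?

Basis: 1 mol A initially; let X = conversion of A. Extent ξ = X.
At extent ξ: n_A = 1 − X; n_B = 2X.
Total moles n_T = 1 + X.
y_i = n_i/n_T, p_i = y_i·P. K_p = p_B^2 / (p_A).
This yields a degree-2 equation in X; solving on (0,1), X = 0.679.

X = 0.679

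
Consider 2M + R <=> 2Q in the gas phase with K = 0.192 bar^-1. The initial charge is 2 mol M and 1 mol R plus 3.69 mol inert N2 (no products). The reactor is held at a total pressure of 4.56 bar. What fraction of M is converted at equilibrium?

Basis: 2 mol M initially; let X = conversion of M. Extent ξ = X.
Mole table: n_M = 2 − 2X; n_R = 1 − X; n_Q = 2X; n_I = 3.69 (inert).
n_T = Σnᵢ = 6.69 − X.
Mole fractions y_i = n_i/n_T; K = p_Q^2 / (p_M^2 p_R) with p_i = y_i·P.
This yields a degree-3 equation in X; solving on (0,1), X = 0.243.

X = 0.243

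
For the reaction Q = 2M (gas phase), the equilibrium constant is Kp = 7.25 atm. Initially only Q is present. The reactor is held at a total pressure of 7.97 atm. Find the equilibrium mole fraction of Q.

Let X = conversion of Q (basis 1 mol Q); extent of reaction ξ = X.
Moles: n_Q = 1 − X; n_M = 2X.
Total moles n_T = 1 + X.
Mole fractions y_i = n_i/n_T; Kp = p_M^2 / (p_Q) with p_i = y_i·P.
Equating to 7.25 atm and solving on 0 < X < 1: X = 0.430.
Then n_Q = 0.57, n_T = 1.43, so y_Q = 0.398.

y_Q = 0.398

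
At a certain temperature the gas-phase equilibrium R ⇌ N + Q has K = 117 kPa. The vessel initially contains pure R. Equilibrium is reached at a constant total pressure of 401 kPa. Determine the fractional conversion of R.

X = 0.475

Take 1 mol R as basis and let X be its fractional conversion, so ξ = X.
Mole table: n_R = 1 − X; n_N = X; n_Q = X.
n_T = Σnᵢ = 1 + X.
Mole fractions y_i = n_i/n_T; K = p_N p_Q / (p_R) with p_i = y_i·P.
This yields a degree-2 equation in X; solving on (0,1), X = 0.475.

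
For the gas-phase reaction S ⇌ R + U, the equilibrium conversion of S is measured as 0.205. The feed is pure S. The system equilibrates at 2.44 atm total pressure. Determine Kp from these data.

Kp = 0.107 atm

Let X = conversion of S (basis 1 mol S); extent of reaction ξ = X.
Species balance: n_S = 1 − X; n_R = X; n_U = X.
Summing: n_T = 1 + X.
At X = 0.205: n_S = 0.795, n_R = 0.205, n_U = 0.205, n_T = 1.21.
p_i = (n_i/n_T)·P. Kp = p_R p_U / (p_S) = 0.107 atm.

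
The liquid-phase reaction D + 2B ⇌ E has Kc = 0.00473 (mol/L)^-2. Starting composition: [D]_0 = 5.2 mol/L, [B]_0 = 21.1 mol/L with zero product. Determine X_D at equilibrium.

X = 0.534

Let X = conversion of D; extent ξ = 5.2·X mol/L.
Concentrations: [D] = 5.2 − 5.2X; [B] = 21.1 − 10.4X; [E] = 5.2X.
Kc = [E] / ([D] [B]^2).
Equating to 0.00473 (mol/L)^-2: the physical root is X = 0.534.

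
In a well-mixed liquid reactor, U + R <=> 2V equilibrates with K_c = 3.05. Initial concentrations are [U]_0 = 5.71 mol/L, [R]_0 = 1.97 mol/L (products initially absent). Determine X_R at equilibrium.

X = 0.704

Let X = conversion of R; extent ξ = 1.97·X mol/L.
Concentrations: [U] = 5.71 − 1.97X; [R] = 1.97 − 1.97X; [V] = 3.94X.
K_c = [V]^2 / ([U] [R]).
Solving K_c = 3.05 for X ∈ (0,1): X = 0.704.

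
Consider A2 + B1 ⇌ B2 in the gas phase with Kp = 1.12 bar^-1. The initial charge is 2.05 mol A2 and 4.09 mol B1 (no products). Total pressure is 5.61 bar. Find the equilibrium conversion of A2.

Take 2.05 mol A2 as basis and let X be its fractional conversion, so ξ = 2.05X.
Species balance: n_A2 = 2.05 − 2.05X; n_B1 = 4.09 − 2.05X; n_B2 = 2.05X.
n_T = Σnᵢ = 6.14 − 2.05X.
y_i = n_i/n_T, p_i = y_i·P. Kp = p_B2 / (p_A2 p_B1).
Setting this equal to 1.12 bar^-1 and taking the physical root (0 < X < 1) gives X = 0.775.

X = 0.775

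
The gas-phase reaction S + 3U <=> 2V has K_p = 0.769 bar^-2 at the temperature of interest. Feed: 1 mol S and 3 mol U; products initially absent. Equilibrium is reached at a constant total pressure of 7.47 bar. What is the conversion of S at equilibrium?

X = 0.676

Take 1 mol S as basis and let X be its fractional conversion, so ξ = X.
Species balance: n_S = 1 − X; n_U = 3 − 3X; n_V = 2X.
Summing: n_T = 4 − 2X.
With p_i = (n_i/n_T)P, K_p = p_V^2 / (p_S p_U^3).
Equating to 0.769 bar^-2 and solving on 0 < X < 1: X = 0.676.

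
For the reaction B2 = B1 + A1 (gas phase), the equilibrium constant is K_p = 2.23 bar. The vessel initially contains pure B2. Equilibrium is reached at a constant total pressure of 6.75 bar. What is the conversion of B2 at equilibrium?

Let X = conversion of B2 (basis 1 mol B2); extent of reaction ξ = X.
At extent ξ: n_B2 = 1 − X; n_B1 = X; n_A1 = X.
Total moles n_T = 1 + X.
With p_i = (n_i/n_T)P, K_p = p_B1 p_A1 / (p_B2).
Setting this equal to 2.23 bar and taking the physical root (0 < X < 1) gives X = 0.498.

X = 0.498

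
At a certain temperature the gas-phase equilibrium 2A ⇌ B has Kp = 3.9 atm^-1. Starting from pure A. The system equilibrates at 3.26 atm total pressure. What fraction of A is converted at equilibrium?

X = 0.861

Let X = conversion of A (basis 1 mol A); extent of reaction ξ = 0.5X.
Species balance: n_A = 1 − X; n_B = 0.5X.
n_T = Σnᵢ = 1 − 0.5X.
Mole fractions y_i = n_i/n_T; Kp = p_B / (p_A^2) with p_i = y_i·P.
Setting this equal to 3.9 atm^-1 and taking the physical root (0 < X < 1) gives X = 0.861.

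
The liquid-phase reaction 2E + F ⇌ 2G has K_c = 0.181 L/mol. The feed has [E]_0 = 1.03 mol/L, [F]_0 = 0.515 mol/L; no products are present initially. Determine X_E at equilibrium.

X = 0.213

Let X = conversion of E; extent ξ = 1.03X/2 mol/L.
Concentrations: [E] = 1.03 − 1.03X; [F] = 0.515 − 0.515X; [G] = 1.03X.
K_c = [G]^2 / ([E]^2 [F]).
Setting equal to 0.181 and solving for X on (0,1) gives X = 0.213.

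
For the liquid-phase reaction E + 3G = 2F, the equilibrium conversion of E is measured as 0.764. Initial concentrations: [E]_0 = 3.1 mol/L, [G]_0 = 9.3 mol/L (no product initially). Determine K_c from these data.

K_c = 2.9 (mol/L)^-2

Let X = conversion of E.
Concentrations: [E] = 3.1 − 3.1X; [G] = 9.3 − 9.3X; [F] = 6.2X.
At X = 0.764: [E] = 0.732, [G] = 2.19, [F] = 4.74.
K_c = [F]^2 / ([E] [G]^3) = 2.9 (mol/L)^-2.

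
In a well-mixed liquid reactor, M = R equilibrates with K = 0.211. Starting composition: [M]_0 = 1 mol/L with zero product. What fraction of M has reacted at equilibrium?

X = 0.174

Let X = conversion of M; extent ξ = 1·X mol/L.
Concentrations: [M] = 1 − 1X; [R] = 1X.
K = [R] / ([M]).
Solving K = 0.211 for X ∈ (0,1): X = 0.174.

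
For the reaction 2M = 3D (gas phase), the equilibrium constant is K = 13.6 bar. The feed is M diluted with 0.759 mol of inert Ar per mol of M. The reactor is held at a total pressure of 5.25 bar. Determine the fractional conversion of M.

X = 0.616

Take 1 mol M as basis and let X be its fractional conversion, so ξ = 0.5X.
At extent ξ: n_M = 1 − X; n_D = 1.5X; n_I = 0.759 (inert).
Summing: n_T = 1.76 + 0.5X.
Mole fractions y_i = n_i/n_T; K = p_D^3 / (p_M^2) with p_i = y_i·P.
Substituting and setting equal to 13.6 bar gives a polynomial in X; the root in (0,1) is X = 0.616.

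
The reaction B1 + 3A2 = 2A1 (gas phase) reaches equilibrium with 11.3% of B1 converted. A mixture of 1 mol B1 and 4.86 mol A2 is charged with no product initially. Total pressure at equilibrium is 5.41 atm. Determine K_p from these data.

K_p = 0.000676 atm^-2

Take 1 mol B1 as basis and let X be its fractional conversion, so ξ = X.
Moles: n_B1 = 1 − X; n_A2 = 4.86 − 3X; n_A1 = 2X.
Summing: n_T = 5.86 − 2X.
At X = 0.113: n_B1 = 0.887, n_A2 = 4.52, n_A1 = 0.226, n_T = 5.63.
p_i = (n_i/n_T)·P. K_p = p_A1^2 / (p_B1 p_A2^3) = 0.000676 atm^-2.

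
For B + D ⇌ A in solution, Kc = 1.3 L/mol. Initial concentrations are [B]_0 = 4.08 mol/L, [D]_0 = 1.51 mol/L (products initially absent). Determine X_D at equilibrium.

Let X = conversion of D; extent ξ = 1.51·X mol/L.
Concentrations: [B] = 4.08 − 1.51X; [D] = 1.51 − 1.51X; [A] = 1.51X.
Kc = [A] / ([B] [D]).
Setting equal to 1.3 and solving for X on (0,1) gives X = 0.790.

X = 0.790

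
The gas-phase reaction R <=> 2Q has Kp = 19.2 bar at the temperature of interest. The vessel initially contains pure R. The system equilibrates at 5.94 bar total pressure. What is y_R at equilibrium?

y_R = 0.199

Basis: 1 mol R initially; let X = conversion of R. Extent ξ = X.
Moles: n_R = 1 − X; n_Q = 2X.
n_T = Σnᵢ = 1 + X.
With p_i = (n_i/n_T)P, Kp = p_Q^2 / (p_R).
This yields a degree-2 equation in X; solving on (0,1), X = 0.669.
Then n_R = 0.331, n_T = 1.67, so y_R = 0.199.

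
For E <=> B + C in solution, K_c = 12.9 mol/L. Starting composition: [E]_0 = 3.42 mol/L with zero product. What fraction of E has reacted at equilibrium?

Let X = conversion of E; extent ξ = 3.42·X mol/L.
Concentrations: [E] = 3.42 − 3.42X; [B] = 3.42X; [C] = 3.42X.
K_c = [B] [C] / ([E]).
Setting equal to 12.9 and solving for X on (0,1) gives X = 0.821.

X = 0.821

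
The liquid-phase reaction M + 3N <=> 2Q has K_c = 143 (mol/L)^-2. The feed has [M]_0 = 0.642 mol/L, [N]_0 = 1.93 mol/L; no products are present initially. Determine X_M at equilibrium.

Let X = conversion of M; extent ξ = 0.642·X mol/L.
Concentrations: [M] = 0.642 − 0.642X; [N] = 1.93 − 1.93X; [Q] = 1.28X.
K_c = [Q]^2 / ([M] [N]^3).
Solving K_c = 143 for X ∈ (0,1): X = 0.801.

X = 0.801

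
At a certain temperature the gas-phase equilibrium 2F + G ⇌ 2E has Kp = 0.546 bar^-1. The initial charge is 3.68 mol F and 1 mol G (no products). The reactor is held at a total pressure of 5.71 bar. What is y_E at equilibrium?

Let X = conversion of G (basis 1 mol G); extent of reaction ξ = X.
Moles: n_F = 3.68 − 2X; n_G = 1 − X; n_E = 2X.
Total moles n_T = 4.68 − X.
y_i = n_i/n_T, p_i = y_i·P. Kp = p_E^2 / (p_F^2 p_G).
Equating to 0.546 bar^-1 and solving on 0 < X < 1: X = 0.637.
Then n_E = 1.27, n_T = 4.04, so y_E = 0.315.

y_E = 0.315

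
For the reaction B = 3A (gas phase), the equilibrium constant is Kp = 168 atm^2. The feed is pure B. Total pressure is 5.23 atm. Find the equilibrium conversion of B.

X = 0.723

Basis: 1 mol B initially; let X = conversion of B. Extent ξ = X.
At extent ξ: n_B = 1 − X; n_A = 3X.
Total moles n_T = 1 + 2X.
Mole fractions y_i = n_i/n_T; Kp = p_A^3 / (p_B) with p_i = y_i·P.
Equating to 168 atm^2 and solving on 0 < X < 1: X = 0.723.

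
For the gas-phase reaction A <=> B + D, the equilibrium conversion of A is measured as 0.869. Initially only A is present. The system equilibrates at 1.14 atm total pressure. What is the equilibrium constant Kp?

Kp = 3.52 atm

Take 1 mol A as basis and let X be its fractional conversion, so ξ = X.
At extent ξ: n_A = 1 − X; n_B = X; n_D = X.
n_T = Σnᵢ = 1 + X.
At X = 0.869: n_A = 0.131, n_B = 0.869, n_D = 0.869, n_T = 1.87.
p_i = (n_i/n_T)·P. Kp = p_B p_D / (p_A) = 3.52 atm.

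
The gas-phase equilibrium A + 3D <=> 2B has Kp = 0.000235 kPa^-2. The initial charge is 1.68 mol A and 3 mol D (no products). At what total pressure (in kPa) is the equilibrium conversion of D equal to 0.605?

P = 205 kPa

Let X = conversion of D (basis 3 mol D); extent of reaction ξ = X.
Moles: n_A = 1.68 − X; n_D = 3 − 3X; n_B = 2X.
n_T = Σnᵢ = 4.68 − 2X.
Kp = p_B^2 / (p_A p_D^3) with p_i = (n_i/n_T)·P.
At X = 0.605: the mole-fraction product g(X) = Π y_i^ν_i = 9.855. Since Kp = g(X)·P^{-2}, P = (g/Kp)^(1/2) = (9.855/0.000235)^(1/2) = 205 kPa.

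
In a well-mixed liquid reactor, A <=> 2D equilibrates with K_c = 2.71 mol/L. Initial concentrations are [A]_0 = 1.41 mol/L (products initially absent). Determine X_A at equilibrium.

Let X = conversion of A; extent ξ = 1.41·X mol/L.
Concentrations: [A] = 1.41 − 1.41X; [D] = 2.82X.
K_c = [D]^2 / ([A]).
Equating to 2.71 mol/L: the physical root is X = 0.493.

X = 0.493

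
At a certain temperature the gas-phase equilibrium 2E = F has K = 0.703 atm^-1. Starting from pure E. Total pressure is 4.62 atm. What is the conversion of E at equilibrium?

X = 0.733

Take 1 mol E as basis and let X be its fractional conversion, so ξ = 0.5X.
Moles: n_E = 1 − X; n_F = 0.5X.
Summing: n_T = 1 − 0.5X.
Mole fractions y_i = n_i/n_T; K = p_F / (p_E^2) with p_i = y_i·P.
Substituting and setting equal to 0.703 atm^-1 gives a polynomial in X; the root in (0,1) is X = 0.733.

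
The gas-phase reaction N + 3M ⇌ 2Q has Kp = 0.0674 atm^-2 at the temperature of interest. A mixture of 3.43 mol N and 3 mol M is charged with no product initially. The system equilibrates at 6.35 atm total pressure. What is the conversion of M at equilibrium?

Take 3 mol M as basis and let X be its fractional conversion, so ξ = X.
At extent ξ: n_N = 3.43 − X; n_M = 3 − 3X; n_Q = 2X.
n_T = Σnᵢ = 6.43 − 2X.
With p_i = (n_i/n_T)P, Kp = p_Q^2 / (p_N p_M^3).
This yields a degree-4 equation in X; solving on (0,1), X = 0.490.

X = 0.490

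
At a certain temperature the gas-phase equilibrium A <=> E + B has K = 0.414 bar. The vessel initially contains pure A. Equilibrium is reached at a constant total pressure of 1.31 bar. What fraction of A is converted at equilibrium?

X = 0.490

Basis: 1 mol A initially; let X = conversion of A. Extent ξ = X.
Mole table: n_A = 1 − X; n_E = X; n_B = X.
n_T = Σnᵢ = 1 + X.
Mole fractions y_i = n_i/n_T; K = p_E p_B / (p_A) with p_i = y_i·P.
Equating to 0.414 bar and solving on 0 < X < 1: X = 0.490.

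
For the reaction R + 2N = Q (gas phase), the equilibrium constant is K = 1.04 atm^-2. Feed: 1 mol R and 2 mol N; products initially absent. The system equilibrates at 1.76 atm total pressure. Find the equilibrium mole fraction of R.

y_R = 0.259

Take 1 mol R as basis and let X be its fractional conversion, so ξ = X.
At extent ξ: n_R = 1 − X; n_N = 2 − 2X; n_Q = X.
n_T = Σnᵢ = 3 − 2X.
With p_i = (n_i/n_T)P, K = p_Q / (p_R p_N^2).
Setting this equal to 1.04 atm^-2 and taking the physical root (0 < X < 1) gives X = 0.463.
Then n_R = 0.537, n_T = 2.07, so y_R = 0.259.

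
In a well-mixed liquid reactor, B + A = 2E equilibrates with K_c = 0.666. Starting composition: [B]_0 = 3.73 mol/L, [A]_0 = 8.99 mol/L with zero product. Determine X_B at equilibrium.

Let X = conversion of B; extent ξ = 3.73·X mol/L.
Concentrations: [B] = 3.73 − 3.73X; [A] = 8.99 − 3.73X; [E] = 7.46X.
K_c = [E]^2 / ([B] [A]).
Equating to 0.666: the physical root is X = 0.432.

X = 0.432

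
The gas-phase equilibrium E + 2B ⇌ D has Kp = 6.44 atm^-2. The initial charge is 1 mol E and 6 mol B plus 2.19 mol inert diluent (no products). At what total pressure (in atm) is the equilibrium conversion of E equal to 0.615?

P = 0.831 atm

Basis: 1 mol E initially; let X = conversion of E. Extent ξ = X.
Species balance: n_E = 1 − X; n_B = 6 − 2X; n_D = X; n_I = 2.19 (inert).
Summing: n_T = 9.19 − 2X.
Kp = p_D / (p_E p_B^2) with p_i = (n_i/n_T)·P.
At X = 0.615: the mole-fraction product g(X) = Π y_i^ν_i = 4.448. Since Kp = g(X)·P^{-2}, P = (g/Kp)^(1/2) = (4.448/6.44)^(1/2) = 0.831 atm.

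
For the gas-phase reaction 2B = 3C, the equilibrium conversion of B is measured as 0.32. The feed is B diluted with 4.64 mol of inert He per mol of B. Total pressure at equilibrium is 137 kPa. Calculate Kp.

Take 1 mol B as basis and let X be its fractional conversion, so ξ = 0.5X.
Mole table: n_B = 1 − X; n_C = 1.5X; n_I = 4.64 (inert).
Summing: n_T = 5.64 + 0.5X.
At X = 0.32: n_B = 0.68, n_C = 0.48, n_T = 5.8.
p_i = (n_i/n_T)·P. Kp = p_C^3 / (p_B^2) = 5.65 kPa.

Kp = 5.65 kPa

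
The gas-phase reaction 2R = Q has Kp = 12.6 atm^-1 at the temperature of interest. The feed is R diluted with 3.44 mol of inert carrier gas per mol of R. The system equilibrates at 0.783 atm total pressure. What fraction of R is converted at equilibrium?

X = 0.636

Let X = conversion of R (basis 1 mol R); extent of reaction ξ = 0.5X.
Species balance: n_R = 1 − X; n_Q = 0.5X; n_I = 3.44 (inert).
Total moles n_T = 4.44 − 0.5X.
Mole fractions y_i = n_i/n_T; Kp = p_Q / (p_R^2) with p_i = y_i·P.
Setting this equal to 12.6 atm^-1 and taking the physical root (0 < X < 1) gives X = 0.636.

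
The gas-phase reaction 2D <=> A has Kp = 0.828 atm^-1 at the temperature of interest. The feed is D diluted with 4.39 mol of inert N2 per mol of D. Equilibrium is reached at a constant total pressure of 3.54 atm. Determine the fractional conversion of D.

Let X = conversion of D (basis 1 mol D); extent of reaction ξ = 0.5X.
Mole table: n_D = 1 − X; n_A = 0.5X; n_I = 4.39 (inert).
Total moles n_T = 5.39 − 0.5X.
With p_i = (n_i/n_T)P, Kp = p_A / (p_D^2).
Setting this equal to 0.828 atm^-1 and taking the physical root (0 < X < 1) gives X = 0.403.

X = 0.403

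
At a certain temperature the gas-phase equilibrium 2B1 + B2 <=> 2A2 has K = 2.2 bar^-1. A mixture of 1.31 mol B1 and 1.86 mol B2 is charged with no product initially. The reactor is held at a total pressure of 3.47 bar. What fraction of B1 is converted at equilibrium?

X = 0.666

Take 1.31 mol B1 as basis and let X be its fractional conversion, so ξ = 0.655X.
Mole table: n_B1 = 1.31 − 1.31X; n_B2 = 1.86 − 0.655X; n_A2 = 1.31X.
n_T = Σnᵢ = 3.17 − 0.655X.
Mole fractions y_i = n_i/n_T; K = p_A2^2 / (p_B1^2 p_B2) with p_i = y_i·P.
Equating to 2.2 bar^-1 and solving on 0 < X < 1: X = 0.666.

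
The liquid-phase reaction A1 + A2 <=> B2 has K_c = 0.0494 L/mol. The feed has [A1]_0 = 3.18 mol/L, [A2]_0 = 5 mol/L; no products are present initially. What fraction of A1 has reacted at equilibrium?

X = 0.180

Let X = conversion of A1; extent ξ = 3.18·X mol/L.
Concentrations: [A1] = 3.18 − 3.18X; [A2] = 5 − 3.18X; [B2] = 3.18X.
K_c = [B2] / ([A1] [A2]).
Equating to 0.0494 L/mol: the physical root is X = 0.180.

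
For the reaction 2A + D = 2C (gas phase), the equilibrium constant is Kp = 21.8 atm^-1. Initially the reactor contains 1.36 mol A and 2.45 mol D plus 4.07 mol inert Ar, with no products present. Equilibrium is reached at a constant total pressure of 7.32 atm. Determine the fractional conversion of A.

X = 0.865

Basis: 1.36 mol A initially; let X = conversion of A. Extent ξ = 0.68X.
Species balance: n_A = 1.36 − 1.36X; n_D = 2.45 − 0.68X; n_C = 1.36X; n_I = 4.07 (inert).
Summing: n_T = 7.88 − 0.68X.
With p_i = (n_i/n_T)P, Kp = p_C^2 / (p_A^2 p_D).
Setting this equal to 21.8 atm^-1 and taking the physical root (0 < X < 1) gives X = 0.865.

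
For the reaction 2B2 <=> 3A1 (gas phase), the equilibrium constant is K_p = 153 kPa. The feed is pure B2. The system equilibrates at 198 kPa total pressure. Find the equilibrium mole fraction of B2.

y_B2 = 0.456

Basis: 1 mol B2 initially; let X = conversion of B2. Extent ξ = 0.5X.
Species balance: n_B2 = 1 − X; n_A1 = 1.5X.
Summing: n_T = 1 + 0.5X.
With p_i = (n_i/n_T)P, K_p = p_A1^3 / (p_B2^2).
This yields a degree-3 equation in X; solving on (0,1), X = 0.443.
Then n_B2 = 0.557, n_T = 1.22, so y_B2 = 0.456.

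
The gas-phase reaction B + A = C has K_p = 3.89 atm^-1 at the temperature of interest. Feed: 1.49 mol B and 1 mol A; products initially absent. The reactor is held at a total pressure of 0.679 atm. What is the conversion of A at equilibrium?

Take 1 mol A as basis and let X be its fractional conversion, so ξ = X.
At extent ξ: n_B = 1.49 − X; n_A = 1 − X; n_C = X.
Summing: n_T = 2.49 − X.
Mole fractions y_i = n_i/n_T; K_p = p_C / (p_B p_A) with p_i = y_i·P.
Equating to 3.89 atm^-1 and solving on 0 < X < 1: X = 0.560.

X = 0.560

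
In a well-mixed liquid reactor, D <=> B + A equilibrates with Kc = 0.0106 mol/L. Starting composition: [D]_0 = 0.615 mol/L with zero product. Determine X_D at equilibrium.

X = 0.123

Let X = conversion of D; extent ξ = 0.615·X mol/L.
Concentrations: [D] = 0.615 − 0.615X; [B] = 0.615X; [A] = 0.615X.
Kc = [B] [A] / ([D]).
Setting equal to 0.0106 and solving for X on (0,1) gives X = 0.123.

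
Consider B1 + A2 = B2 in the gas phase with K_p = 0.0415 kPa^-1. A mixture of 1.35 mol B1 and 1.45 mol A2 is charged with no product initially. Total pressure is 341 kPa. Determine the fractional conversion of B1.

Basis: 1.35 mol B1 initially; let X = conversion of B1. Extent ξ = 1.35X.
At extent ξ: n_B1 = 1.35 − 1.35X; n_A2 = 1.45 − 1.35X; n_B2 = 1.35X.
Total moles n_T = 2.8 − 1.35X.
y_i = n_i/n_T, p_i = y_i·P. K_p = p_B2 / (p_B1 p_A2).
Substituting and setting equal to 0.0415 kPa^-1 gives a polynomial in X; the root in (0,1) is X = 0.768.

X = 0.768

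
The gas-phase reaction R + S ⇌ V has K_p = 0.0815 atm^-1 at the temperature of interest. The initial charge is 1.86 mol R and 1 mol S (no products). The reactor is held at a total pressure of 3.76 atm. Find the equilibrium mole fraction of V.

Basis: 1 mol S initially; let X = conversion of S. Extent ξ = X.
Moles: n_R = 1.86 − X; n_S = 1 − X; n_V = X.
n_T = Σnᵢ = 2.86 − X.
With p_i = (n_i/n_T)P, K_p = p_V / (p_R p_S).
Setting this equal to 0.0815 atm^-1 and taking the physical root (0 < X < 1) gives X = 0.162.
Then n_V = 0.162, n_T = 2.7, so y_V = 0.060.

y_V = 0.060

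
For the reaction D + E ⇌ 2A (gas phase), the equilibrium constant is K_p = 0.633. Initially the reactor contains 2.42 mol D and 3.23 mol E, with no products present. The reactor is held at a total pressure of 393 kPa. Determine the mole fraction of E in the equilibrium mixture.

Basis: 2.42 mol D initially; let X = conversion of D. Extent ξ = 2.42X.
Mole table: n_D = 2.42 − 2.42X; n_E = 3.23 − 2.42X; n_A = 4.84X.
Total moles n_T = 5.65 (Δν = 0, constant).
Mole fractions y_i = n_i/n_T; K_p = p_A^2 / (p_D p_E) with p_i = y_i·P.
Substituting and setting equal to 0.633 gives a polynomial in X; the root in (0,1) is X = 0.327.
Then n_E = 2.44, n_T = 5.65, so y_E = 0.431.

y_E = 0.431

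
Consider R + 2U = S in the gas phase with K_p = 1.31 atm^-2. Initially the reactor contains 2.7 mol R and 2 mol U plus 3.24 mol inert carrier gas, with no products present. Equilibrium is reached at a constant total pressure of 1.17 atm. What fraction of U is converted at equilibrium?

Let X = conversion of U (basis 2 mol U); extent of reaction ξ = X.
At extent ξ: n_R = 2.7 − X; n_U = 2 − 2X; n_S = X; n_I = 3.24 (inert).
Total moles n_T = 7.94 − 2X.
Mole fractions y_i = n_i/n_T; K_p = p_S / (p_R p_U^2) with p_i = y_i·P.
This yields a degree-3 equation in X; solving on (0,1), X = 0.201.

X = 0.201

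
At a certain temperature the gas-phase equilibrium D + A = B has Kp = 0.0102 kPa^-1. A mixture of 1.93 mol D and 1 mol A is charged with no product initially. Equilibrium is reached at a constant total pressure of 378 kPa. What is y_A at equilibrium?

y_A = 0.142

Take 1 mol A as basis and let X be its fractional conversion, so ξ = X.
At extent ξ: n_D = 1.93 − X; n_A = 1 − X; n_B = X.
Summing: n_T = 2.93 − X.
y_i = n_i/n_T, p_i = y_i·P. Kp = p_B / (p_D p_A).
Substituting and setting equal to 0.0102 kPa^-1 gives a polynomial in X; the root in (0,1) is X = 0.682.
Then n_A = 0.318, n_T = 2.25, so y_A = 0.142.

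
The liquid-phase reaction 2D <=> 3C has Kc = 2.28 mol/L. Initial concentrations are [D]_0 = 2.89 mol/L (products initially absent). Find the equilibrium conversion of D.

Let X = conversion of D; extent ξ = 2.89X/2 mol/L.
Concentrations: [D] = 2.89 − 2.89X; [C] = 4.33X.
Kc = [C]^3 / ([D]^2).
This equals 2.28 at X = 0.426 (the root in 0 < X < 1).

X = 0.426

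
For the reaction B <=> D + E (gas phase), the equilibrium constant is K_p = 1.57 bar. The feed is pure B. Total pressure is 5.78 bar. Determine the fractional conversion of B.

X = 0.462

Basis: 1 mol B initially; let X = conversion of B. Extent ξ = X.
Mole table: n_B = 1 − X; n_D = X; n_E = X.
Summing: n_T = 1 + X.
Mole fractions y_i = n_i/n_T; K_p = p_D p_E / (p_B) with p_i = y_i·P.
This yields a degree-2 equation in X; solving on (0,1), X = 0.462.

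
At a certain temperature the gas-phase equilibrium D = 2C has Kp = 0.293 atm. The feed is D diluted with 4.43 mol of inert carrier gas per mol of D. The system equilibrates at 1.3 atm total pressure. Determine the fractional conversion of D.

Let X = conversion of D (basis 1 mol D); extent of reaction ξ = X.
At extent ξ: n_D = 1 − X; n_C = 2X; n_I = 4.43 (inert).
n_T = Σnᵢ = 5.43 + X.
y_i = n_i/n_T, p_i = y_i·P. Kp = p_C^2 / (p_D).
Substituting and setting equal to 0.293 atm gives a polynomial in X; the root in (0,1) is X = 0.433.

X = 0.433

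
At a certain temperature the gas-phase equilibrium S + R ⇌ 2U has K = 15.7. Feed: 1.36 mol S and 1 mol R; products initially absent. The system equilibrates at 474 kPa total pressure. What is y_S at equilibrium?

Take 1 mol R as basis and let X be its fractional conversion, so ξ = X.
At extent ξ: n_S = 1.36 − X; n_R = 1 − X; n_U = 2X.
Since Δν = 0, n_T = 2.36 throughout.
y_i = n_i/n_T, p_i = y_i·P. K = p_U^2 / (p_S p_R).
Setting this equal to 15.7 and taking the physical root (0 < X < 1) gives X = 0.757.
Then n_S = 0.603, n_T = 2.36, so y_S = 0.255.

y_S = 0.255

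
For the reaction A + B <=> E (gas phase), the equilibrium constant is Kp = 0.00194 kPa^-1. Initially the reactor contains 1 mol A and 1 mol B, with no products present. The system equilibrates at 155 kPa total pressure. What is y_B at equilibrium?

y_B = 0.467

Take 1 mol A as basis and let X be its fractional conversion, so ξ = X.
Mole table: n_A = 1 − X; n_B = 1 − X; n_E = X.
n_T = Σnᵢ = 2 − X.
y_i = n_i/n_T, p_i = y_i·P. Kp = p_E / (p_A p_B).
This yields a degree-2 equation in X; solving on (0,1), X = 0.123.
Then n_B = 0.877, n_T = 1.88, so y_B = 0.467.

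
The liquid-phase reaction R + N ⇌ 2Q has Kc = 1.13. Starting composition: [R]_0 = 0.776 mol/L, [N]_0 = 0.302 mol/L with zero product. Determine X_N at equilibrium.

Let X = conversion of N; extent ξ = 0.302·X mol/L.
Concentrations: [R] = 0.776 − 0.302X; [N] = 0.302 − 0.302X; [Q] = 0.604X.
Kc = [Q]^2 / ([R] [N]).
This equals 1.13 at X = 0.524 (the root in 0 < X < 1).

X = 0.524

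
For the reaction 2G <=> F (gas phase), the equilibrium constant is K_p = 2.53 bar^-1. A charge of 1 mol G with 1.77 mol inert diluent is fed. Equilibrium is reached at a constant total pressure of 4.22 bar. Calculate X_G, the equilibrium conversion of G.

X = 0.716

Let X = conversion of G (basis 1 mol G); extent of reaction ξ = 0.5X.
Species balance: n_G = 1 − X; n_F = 0.5X; n_I = 1.77 (inert).
Total moles n_T = 2.77 − 0.5X.
With p_i = (n_i/n_T)P, K_p = p_F / (p_G^2).
Setting this equal to 2.53 bar^-1 and taking the physical root (0 < X < 1) gives X = 0.716.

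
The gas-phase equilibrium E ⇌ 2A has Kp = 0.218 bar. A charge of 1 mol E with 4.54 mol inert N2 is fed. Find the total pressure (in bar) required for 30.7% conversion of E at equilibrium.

P = 2.34 bar

Basis: 1 mol E initially; let X = conversion of E. Extent ξ = X.
Species balance: n_E = 1 − X; n_A = 2X; n_I = 4.54 (inert).
Total moles n_T = 5.54 + X.
Kp = p_A^2 / (p_E) with p_i = (n_i/n_T)·P.
At X = 0.307: the mole-fraction product g(X) = Π y_i^ν_i = 0.09304. Since Kp = g(X)·P^{1}, P = (Kp/g)^(1/1) = (0.218/0.09304)^(1/1) = 2.34 bar.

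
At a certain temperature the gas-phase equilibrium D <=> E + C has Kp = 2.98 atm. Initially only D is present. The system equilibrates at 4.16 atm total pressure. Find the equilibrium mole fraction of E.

Take 1 mol D as basis and let X be its fractional conversion, so ξ = X.
Moles: n_D = 1 − X; n_E = X; n_C = X.
n_T = Σnᵢ = 1 + X.
With p_i = (n_i/n_T)P, Kp = p_E p_C / (p_D).
Substituting and setting equal to 2.98 atm gives a polynomial in X; the root in (0,1) is X = 0.646.
Then n_E = 0.646, n_T = 1.65, so y_E = 0.392.

y_E = 0.392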